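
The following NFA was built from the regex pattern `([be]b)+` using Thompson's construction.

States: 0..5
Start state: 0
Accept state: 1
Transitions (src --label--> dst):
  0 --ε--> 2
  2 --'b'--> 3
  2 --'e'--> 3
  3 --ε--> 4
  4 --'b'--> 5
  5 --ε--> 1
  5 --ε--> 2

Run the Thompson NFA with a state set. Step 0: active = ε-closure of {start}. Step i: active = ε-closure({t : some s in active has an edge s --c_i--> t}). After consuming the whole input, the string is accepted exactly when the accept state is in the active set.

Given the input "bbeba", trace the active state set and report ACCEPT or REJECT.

initial (ε-close {0}): {0,2}
'b' @ 1: {3,4}
'b' @ 2: {1,2,5}  ✓accept
'e' @ 3: {3,4}
'b' @ 4: {1,2,5}  ✓accept
'a' @ 5: {}  — dead — no transitions
final: {}; accept 1 not in set

Answer: REJECT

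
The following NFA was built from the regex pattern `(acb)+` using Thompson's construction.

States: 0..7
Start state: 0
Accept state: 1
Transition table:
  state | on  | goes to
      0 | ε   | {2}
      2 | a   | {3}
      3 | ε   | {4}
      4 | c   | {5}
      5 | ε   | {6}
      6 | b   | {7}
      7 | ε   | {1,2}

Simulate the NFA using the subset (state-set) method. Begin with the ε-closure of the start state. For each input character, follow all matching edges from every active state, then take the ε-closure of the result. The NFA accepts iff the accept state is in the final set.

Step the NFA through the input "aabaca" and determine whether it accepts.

initial (ε-close {0}): {0,2}
'a' @ 1: {3,4}
'a' @ 2: {}  — no active states
rest 'baca' ignored (set empty)
final: {}; accept 1 not in set

Answer: REJECT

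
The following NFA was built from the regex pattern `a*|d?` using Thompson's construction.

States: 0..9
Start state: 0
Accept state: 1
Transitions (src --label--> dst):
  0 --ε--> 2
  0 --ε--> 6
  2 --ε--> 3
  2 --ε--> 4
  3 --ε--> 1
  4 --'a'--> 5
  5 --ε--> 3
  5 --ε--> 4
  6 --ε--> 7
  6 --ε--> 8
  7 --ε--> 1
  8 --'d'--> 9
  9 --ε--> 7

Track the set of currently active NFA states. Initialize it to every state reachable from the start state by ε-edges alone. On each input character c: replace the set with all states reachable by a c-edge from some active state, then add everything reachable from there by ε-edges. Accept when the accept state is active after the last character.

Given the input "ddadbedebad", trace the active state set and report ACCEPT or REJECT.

start: ε-closure({0}) = {0,1,2,3,4,6,7,8}
'd' @ 1: {1,7,9}  [accepting]
'd' @ 2: {}  — dead — no transitions
rest 'adbedebad' ignored (set empty)
final: {}; accept 1 not in set

Answer: REJECT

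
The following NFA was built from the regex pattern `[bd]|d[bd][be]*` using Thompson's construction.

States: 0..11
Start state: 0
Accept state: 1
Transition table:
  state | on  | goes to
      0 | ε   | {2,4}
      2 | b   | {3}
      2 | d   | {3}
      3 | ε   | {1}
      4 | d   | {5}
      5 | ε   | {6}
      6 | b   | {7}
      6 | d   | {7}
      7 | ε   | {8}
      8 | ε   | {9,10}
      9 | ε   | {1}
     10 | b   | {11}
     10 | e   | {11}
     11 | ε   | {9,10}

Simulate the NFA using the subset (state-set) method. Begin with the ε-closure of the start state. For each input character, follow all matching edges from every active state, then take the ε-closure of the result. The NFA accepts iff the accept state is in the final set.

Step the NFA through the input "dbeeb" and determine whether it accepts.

Answer: ACCEPT

Derivation:
initial (ε-close {0}): {0,2,4}
'd' @ 1: {1,3,5,6}  (accept∈set)
'b' @ 2: {1,7,8,9,10}  (accept∈set)
'e' @ 3: {1,9,10,11}  (accept∈set)
'e' @ 4: {1,9,10,11}  (accept∈set)
'b' @ 5: {1,9,10,11}  (accept∈set)
end set {1,9,10,11} — state 1 in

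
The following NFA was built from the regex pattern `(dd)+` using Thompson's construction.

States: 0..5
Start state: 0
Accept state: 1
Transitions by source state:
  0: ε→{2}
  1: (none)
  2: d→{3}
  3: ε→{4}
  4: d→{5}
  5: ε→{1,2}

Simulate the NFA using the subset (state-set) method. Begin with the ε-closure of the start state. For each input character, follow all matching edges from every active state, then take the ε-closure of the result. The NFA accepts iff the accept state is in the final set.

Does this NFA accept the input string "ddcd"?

initial (ε-close {0}): {0,2}
'd' @ 1: {3,4}
'd' @ 2: {1,2,5}  (accept∈set)
'c' @ 3: {}  — no active states
rest 'd' ignored (set empty)
end set {} — state 1 not in

Answer: REJECT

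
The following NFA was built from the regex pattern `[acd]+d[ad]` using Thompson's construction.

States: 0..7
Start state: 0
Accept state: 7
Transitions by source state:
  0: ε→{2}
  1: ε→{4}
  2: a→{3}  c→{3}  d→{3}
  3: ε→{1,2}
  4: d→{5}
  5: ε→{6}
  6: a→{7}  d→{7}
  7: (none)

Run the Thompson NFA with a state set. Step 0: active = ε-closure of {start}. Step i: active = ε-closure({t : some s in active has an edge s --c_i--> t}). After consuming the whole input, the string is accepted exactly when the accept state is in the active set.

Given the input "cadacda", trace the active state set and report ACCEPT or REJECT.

S₀ = ε-closure({0}) = {0,2}
'c' @ 1: {1,2,3,4}
'a' @ 2: {1,2,3,4}
'd' @ 3: {1,2,3,4,5,6}
'a' @ 4: {1,2,3,4,7}  (accept∈set)
'c' @ 5: {1,2,3,4}
'd' @ 6: {1,2,3,4,5,6}
'a' @ 7: {1,2,3,4,7}  (accept∈set)
final: {1,2,3,4,7}; accept 7 in set

Answer: ACCEPT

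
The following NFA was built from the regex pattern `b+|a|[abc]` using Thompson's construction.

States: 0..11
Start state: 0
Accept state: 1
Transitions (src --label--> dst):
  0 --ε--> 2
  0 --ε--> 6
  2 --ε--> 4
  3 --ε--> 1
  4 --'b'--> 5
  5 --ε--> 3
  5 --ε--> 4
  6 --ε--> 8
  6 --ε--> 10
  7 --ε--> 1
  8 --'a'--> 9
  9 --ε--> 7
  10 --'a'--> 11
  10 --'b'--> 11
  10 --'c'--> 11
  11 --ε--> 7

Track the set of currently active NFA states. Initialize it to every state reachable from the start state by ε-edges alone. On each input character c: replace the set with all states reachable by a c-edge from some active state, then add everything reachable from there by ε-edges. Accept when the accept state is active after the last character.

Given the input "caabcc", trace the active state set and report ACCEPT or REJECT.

Answer: REJECT

Derivation:
S₀ = ε-closure({0}) = {0,2,4,6,8,10}
'c' @ 1: {1,7,11}  ✓accept
'a' @ 2: {}  — dead — no transitions
rest 'abcc' ignored (set empty)
after full input: {}  (accept=1 not in)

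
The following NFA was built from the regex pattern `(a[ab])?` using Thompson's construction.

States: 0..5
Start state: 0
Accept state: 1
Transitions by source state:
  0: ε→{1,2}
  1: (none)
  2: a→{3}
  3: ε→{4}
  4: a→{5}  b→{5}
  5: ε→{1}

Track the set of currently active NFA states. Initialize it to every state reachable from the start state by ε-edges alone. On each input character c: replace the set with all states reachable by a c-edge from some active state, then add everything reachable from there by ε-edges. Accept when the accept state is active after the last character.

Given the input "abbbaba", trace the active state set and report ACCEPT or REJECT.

Answer: REJECT

Trace:
S₀ = ε-closure({0}) = {0,1,2}
'a' @ 1: {3,4}
'b' @ 2: {1,5}  [accepting]
'b' @ 3: {}  — state set empty
rest 'baba' ignored (set empty)
end set {} — state 1 not in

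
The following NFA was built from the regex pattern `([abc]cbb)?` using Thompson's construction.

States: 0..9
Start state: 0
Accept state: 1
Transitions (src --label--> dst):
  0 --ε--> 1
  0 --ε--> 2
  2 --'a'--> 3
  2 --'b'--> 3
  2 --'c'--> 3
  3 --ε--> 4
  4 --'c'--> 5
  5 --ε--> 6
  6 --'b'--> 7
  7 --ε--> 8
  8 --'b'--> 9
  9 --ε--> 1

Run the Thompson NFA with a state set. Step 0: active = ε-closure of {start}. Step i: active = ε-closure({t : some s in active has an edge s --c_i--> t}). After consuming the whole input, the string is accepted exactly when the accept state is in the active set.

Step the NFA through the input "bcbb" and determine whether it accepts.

start: ε-closure({0}) = {0,1,2}
'b' @ 1: {3,4}
'c' @ 2: {5,6}
'b' @ 3: {7,8}
'b' @ 4: {1,9}  [accepting]
final: {1,9}; accept 1 in set

Answer: ACCEPT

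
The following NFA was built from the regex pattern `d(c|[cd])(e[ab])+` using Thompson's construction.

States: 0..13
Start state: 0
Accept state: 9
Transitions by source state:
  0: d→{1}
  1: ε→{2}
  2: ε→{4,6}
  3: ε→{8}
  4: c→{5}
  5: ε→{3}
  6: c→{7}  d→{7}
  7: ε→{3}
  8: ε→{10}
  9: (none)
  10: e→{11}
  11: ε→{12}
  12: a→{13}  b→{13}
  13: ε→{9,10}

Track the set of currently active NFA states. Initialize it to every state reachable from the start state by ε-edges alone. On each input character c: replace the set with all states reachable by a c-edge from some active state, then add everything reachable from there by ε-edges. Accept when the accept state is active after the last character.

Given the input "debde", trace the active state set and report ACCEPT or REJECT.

S₀ = ε-closure({0}) = {0}
'd' @ 1: {1,2,4,6}
'e' @ 2: {}  — dead — no transitions
rest 'bde' ignored (set empty)
final: {}; accept 9 not in set

Answer: REJECT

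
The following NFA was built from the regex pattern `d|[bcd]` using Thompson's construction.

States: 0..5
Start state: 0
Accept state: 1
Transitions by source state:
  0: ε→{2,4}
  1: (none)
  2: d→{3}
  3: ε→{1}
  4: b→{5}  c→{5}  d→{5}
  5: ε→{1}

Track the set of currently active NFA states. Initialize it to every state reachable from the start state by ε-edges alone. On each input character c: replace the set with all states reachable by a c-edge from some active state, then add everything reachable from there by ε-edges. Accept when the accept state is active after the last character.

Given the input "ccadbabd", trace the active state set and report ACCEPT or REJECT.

Answer: REJECT

Trace:
start: ε-closure({0}) = {0,2,4}
'c' @ 1: {1,5}  [accepting]
'c' @ 2: {}  — no active states
rest 'adbabd' ignored (set empty)
final: {}; accept 1 not in set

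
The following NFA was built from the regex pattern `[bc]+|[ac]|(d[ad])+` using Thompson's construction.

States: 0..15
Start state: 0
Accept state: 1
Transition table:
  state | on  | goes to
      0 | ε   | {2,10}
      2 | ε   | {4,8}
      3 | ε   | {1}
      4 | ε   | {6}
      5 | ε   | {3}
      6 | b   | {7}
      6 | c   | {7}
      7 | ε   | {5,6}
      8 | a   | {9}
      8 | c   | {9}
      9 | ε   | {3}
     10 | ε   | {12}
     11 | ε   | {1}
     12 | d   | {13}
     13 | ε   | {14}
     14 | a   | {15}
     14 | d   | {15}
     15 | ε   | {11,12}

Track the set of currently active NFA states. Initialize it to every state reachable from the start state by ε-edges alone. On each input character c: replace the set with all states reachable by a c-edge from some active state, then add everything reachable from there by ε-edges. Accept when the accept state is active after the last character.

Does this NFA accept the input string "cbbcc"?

Answer: ACCEPT

Steps:
S₀ = ε-closure({0}) = {0,2,4,6,8,10,12}
'c' @ 1: {1,3,5,6,7,9}  (accept∈set)
'b' @ 2: {1,3,5,6,7}  (accept∈set)
'b' @ 3: {1,3,5,6,7}  (accept∈set)
'c' @ 4: {1,3,5,6,7}  (accept∈set)
'c' @ 5: {1,3,5,6,7}  (accept∈set)
after full input: {1,3,5,6,7}  (accept=1 in)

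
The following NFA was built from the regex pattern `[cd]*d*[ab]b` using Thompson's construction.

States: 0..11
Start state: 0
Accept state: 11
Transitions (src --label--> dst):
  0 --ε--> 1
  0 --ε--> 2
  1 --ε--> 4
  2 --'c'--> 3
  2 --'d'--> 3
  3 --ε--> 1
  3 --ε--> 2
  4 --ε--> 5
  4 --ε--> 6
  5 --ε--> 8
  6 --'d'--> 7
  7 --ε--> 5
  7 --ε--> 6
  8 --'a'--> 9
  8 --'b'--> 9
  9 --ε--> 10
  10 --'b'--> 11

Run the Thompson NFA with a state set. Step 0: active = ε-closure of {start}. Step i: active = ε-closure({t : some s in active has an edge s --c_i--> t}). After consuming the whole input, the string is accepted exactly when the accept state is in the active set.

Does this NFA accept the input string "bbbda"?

start: ε-closure({0}) = {0,1,2,4,5,6,8}
'b' @ 1: {9,10}
'b' @ 2: {11}  ✓accept
'b' @ 3: {}  — state set empty
rest 'da' ignored (set empty)
end set {} — state 11 not in

Answer: REJECT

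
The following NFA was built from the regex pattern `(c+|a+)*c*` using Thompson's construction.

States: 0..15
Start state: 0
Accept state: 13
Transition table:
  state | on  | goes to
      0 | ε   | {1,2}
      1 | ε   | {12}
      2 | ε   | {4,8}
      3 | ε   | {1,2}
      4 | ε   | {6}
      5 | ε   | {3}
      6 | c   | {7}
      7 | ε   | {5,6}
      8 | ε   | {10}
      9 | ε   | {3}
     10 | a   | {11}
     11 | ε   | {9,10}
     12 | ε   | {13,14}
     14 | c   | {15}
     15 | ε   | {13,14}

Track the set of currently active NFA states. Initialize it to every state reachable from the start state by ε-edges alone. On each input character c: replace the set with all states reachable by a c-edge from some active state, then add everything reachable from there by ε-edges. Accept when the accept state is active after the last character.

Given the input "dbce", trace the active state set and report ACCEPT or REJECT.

Answer: REJECT

Trace:
initial (ε-close {0}): {0,1,2,4,6,8,10,12,13,14}
'd' @ 1: {}  — dead — no transitions
rest 'bce' ignored (set empty)
after full input: {}  (accept=13 not in)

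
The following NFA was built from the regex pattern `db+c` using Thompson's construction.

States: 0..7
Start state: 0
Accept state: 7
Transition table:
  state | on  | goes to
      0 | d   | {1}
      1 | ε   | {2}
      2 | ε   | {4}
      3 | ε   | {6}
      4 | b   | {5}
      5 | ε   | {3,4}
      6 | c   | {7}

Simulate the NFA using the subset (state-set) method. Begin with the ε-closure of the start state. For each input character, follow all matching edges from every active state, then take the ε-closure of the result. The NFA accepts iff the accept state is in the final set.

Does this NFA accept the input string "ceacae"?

Answer: REJECT

Trace:
start: ε-closure({0}) = {0}
'c' @ 1: {}  — state set empty
rest 'eacae' ignored (set empty)
end set {} — state 7 not in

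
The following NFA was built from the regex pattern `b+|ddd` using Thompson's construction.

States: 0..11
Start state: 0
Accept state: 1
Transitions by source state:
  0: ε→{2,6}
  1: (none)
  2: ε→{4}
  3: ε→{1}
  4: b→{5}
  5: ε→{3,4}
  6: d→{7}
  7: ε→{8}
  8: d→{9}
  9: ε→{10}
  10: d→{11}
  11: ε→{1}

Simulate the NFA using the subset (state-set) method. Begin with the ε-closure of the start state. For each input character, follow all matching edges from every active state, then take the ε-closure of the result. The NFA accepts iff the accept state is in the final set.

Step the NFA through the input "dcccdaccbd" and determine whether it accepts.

initial (ε-close {0}): {0,2,4,6}
'd' @ 1: {7,8}
'c' @ 2: {}  — state set empty
rest 'ccdaccbd' ignored (set empty)
final: {}; accept 1 not in set

Answer: REJECT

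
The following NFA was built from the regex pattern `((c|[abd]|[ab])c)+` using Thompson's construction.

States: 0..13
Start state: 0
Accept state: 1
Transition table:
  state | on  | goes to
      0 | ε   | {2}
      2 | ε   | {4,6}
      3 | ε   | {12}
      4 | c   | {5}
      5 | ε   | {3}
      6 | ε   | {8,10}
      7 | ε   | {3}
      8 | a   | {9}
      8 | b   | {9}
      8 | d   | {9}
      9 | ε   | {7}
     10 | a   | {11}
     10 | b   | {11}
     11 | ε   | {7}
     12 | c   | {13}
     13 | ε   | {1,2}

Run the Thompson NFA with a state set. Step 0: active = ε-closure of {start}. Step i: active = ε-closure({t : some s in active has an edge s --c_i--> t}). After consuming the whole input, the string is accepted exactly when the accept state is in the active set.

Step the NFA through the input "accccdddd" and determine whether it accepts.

start: ε-closure({0}) = {0,2,4,6,8,10}
'a' @ 1: {3,7,9,11,12}
'c' @ 2: {1,2,4,6,8,10,13}  [accepting]
'c' @ 3: {3,5,12}
'c' @ 4: {1,2,4,6,8,10,13}  [accepting]
'c' @ 5: {3,5,12}
'd' @ 6: {}  — state set empty
rest 'ddd' ignored (set empty)
end set {} — state 1 not in

Answer: REJECT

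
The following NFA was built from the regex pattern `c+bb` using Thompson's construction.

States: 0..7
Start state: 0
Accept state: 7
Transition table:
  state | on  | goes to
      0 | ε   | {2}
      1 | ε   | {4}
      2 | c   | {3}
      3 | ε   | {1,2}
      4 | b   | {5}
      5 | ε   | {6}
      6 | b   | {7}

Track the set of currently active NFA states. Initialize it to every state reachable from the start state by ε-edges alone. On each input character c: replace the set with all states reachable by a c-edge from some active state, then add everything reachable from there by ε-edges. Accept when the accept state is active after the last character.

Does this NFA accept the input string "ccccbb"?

Answer: ACCEPT

Steps:
S₀ = ε-closure({0}) = {0,2}
'c' @ 1: {1,2,3,4}
'c' @ 2: {1,2,3,4}
'c' @ 3: {1,2,3,4}
'c' @ 4: {1,2,3,4}
'b' @ 5: {5,6}
'b' @ 6: {7}  (accept∈set)
after full input: {7}  (accept=7 in)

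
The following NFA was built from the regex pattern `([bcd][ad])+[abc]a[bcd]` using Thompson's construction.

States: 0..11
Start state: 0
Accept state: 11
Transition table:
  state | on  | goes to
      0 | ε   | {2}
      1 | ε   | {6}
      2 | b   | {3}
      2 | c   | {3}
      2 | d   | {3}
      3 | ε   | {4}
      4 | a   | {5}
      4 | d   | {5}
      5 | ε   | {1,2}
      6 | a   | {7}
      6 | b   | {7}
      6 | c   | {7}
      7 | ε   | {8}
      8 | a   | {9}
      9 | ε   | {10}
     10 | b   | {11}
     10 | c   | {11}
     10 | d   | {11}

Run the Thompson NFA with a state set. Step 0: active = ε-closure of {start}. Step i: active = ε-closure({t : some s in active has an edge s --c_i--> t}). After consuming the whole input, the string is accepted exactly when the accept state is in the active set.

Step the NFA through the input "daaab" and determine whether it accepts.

start: ε-closure({0}) = {0,2}
'd' @ 1: {3,4}
'a' @ 2: {1,2,5,6}
'a' @ 3: {7,8}
'a' @ 4: {9,10}
'b' @ 5: {11}  [accepting]
end set {11} — state 11 in

Answer: ACCEPT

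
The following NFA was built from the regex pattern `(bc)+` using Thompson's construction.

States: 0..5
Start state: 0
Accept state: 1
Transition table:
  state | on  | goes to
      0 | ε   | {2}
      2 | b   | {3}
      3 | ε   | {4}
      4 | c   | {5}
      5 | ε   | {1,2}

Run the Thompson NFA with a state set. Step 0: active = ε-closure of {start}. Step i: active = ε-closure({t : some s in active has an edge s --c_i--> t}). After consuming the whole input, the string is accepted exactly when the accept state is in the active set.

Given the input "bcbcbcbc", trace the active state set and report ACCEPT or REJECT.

S₀ = ε-closure({0}) = {0,2}
'b' @ 1: {3,4}
'c' @ 2: {1,2,5}  [accepting]
'b' @ 3: {3,4}
'c' @ 4: {1,2,5}  [accepting]
'b' @ 5: {3,4}
'c' @ 6: {1,2,5}  [accepting]
'b' @ 7: {3,4}
'c' @ 8: {1,2,5}  [accepting]
after full input: {1,2,5}  (accept=1 in)

Answer: ACCEPT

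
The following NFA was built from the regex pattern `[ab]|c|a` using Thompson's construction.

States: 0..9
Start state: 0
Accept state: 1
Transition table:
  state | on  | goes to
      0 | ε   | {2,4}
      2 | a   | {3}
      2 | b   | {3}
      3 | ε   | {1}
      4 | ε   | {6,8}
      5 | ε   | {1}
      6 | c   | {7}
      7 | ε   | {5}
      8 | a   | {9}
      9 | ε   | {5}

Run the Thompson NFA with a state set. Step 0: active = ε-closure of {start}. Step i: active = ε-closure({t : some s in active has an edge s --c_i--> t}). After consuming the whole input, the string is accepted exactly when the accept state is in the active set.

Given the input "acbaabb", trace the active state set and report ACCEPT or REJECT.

Answer: REJECT

Trace:
S₀ = ε-closure({0}) = {0,2,4,6,8}
'a' @ 1: {1,3,5,9}  [accepting]
'c' @ 2: {}  — state set empty
rest 'baabb' ignored (set empty)
final: {}; accept 1 not in set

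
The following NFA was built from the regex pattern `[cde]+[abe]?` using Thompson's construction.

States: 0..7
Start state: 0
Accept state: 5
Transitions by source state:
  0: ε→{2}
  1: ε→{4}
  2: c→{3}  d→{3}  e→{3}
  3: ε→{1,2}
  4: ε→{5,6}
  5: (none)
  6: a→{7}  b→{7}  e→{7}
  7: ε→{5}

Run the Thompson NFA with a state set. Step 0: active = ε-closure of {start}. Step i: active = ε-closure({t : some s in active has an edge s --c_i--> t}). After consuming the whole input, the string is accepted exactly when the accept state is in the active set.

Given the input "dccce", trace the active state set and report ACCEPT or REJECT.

Answer: ACCEPT

Derivation:
initial (ε-close {0}): {0,2}
'd' @ 1: {1,2,3,4,5,6}  ✓accept
'c' @ 2: {1,2,3,4,5,6}  ✓accept
'c' @ 3: {1,2,3,4,5,6}  ✓accept
'c' @ 4: {1,2,3,4,5,6}  ✓accept
'e' @ 5: {1,2,3,4,5,6,7}  ✓accept
after full input: {1,2,3,4,5,6,7}  (accept=5 in)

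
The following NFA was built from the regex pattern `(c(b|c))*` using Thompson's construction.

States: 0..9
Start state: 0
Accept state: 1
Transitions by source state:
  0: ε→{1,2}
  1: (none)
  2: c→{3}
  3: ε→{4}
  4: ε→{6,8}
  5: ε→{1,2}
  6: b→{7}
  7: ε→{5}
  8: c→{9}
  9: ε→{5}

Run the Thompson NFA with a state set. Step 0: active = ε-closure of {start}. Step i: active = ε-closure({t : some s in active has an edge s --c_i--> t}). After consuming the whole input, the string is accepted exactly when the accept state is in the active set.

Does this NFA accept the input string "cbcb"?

initial (ε-close {0}): {0,1,2}
'c' @ 1: {3,4,6,8}
'b' @ 2: {1,2,5,7}  [accepting]
'c' @ 3: {3,4,6,8}
'b' @ 4: {1,2,5,7}  [accepting]
after full input: {1,2,5,7}  (accept=1 in)

Answer: ACCEPT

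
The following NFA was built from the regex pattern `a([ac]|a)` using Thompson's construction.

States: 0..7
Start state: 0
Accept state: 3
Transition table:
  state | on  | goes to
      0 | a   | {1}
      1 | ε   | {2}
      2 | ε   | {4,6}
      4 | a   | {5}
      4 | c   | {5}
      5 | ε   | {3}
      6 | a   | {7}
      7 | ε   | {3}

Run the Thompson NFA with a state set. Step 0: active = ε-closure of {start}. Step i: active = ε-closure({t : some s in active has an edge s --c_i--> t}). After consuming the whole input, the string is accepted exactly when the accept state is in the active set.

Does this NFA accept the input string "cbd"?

S₀ = ε-closure({0}) = {0}
'c' @ 1: {}  — dead — no transitions
rest 'bd' ignored (set empty)
final: {}; accept 3 not in set

Answer: REJECT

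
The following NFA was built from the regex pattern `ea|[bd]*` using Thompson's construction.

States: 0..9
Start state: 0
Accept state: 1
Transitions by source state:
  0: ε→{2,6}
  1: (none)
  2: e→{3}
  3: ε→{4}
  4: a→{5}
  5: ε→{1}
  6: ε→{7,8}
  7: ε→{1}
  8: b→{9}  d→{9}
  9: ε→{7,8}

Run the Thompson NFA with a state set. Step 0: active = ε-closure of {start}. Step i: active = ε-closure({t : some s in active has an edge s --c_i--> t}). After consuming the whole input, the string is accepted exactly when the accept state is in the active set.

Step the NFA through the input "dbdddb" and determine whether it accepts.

Answer: ACCEPT

Trace:
initial (ε-close {0}): {0,1,2,6,7,8}
'd' @ 1: {1,7,8,9}  [accepting]
'b' @ 2: {1,7,8,9}  [accepting]
'd' @ 3: {1,7,8,9}  [accepting]
'd' @ 4: {1,7,8,9}  [accepting]
'd' @ 5: {1,7,8,9}  [accepting]
'b' @ 6: {1,7,8,9}  [accepting]
final: {1,7,8,9}; accept 1 in set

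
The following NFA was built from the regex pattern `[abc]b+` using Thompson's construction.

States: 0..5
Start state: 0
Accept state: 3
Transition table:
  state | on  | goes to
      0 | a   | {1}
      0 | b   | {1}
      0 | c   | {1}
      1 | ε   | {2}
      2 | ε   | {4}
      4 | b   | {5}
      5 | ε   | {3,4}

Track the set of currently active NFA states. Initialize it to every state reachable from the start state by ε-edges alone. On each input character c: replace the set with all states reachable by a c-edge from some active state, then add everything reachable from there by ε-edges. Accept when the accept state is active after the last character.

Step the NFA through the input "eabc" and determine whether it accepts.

initial (ε-close {0}): {0}
'e' @ 1: {}  — dead — no transitions
rest 'abc' ignored (set empty)
after full input: {}  (accept=3 not in)

Answer: REJECT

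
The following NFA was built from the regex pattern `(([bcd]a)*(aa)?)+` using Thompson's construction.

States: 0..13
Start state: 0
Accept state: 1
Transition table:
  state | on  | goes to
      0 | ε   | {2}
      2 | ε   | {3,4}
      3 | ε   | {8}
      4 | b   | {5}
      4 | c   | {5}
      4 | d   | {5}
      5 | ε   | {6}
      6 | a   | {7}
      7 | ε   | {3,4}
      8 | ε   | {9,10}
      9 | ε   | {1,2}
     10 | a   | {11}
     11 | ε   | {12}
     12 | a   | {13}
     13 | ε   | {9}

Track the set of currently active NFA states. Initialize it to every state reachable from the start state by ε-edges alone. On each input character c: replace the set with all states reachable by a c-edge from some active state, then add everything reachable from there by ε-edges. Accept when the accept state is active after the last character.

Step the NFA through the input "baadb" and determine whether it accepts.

S₀ = ε-closure({0}) = {0,1,2,3,4,8,9,10}
'b' @ 1: {5,6}
'a' @ 2: {1,2,3,4,7,8,9,10}  ✓accept
'a' @ 3: {11,12}
'd' @ 4: {}  — dead — no transitions
rest 'b' ignored (set empty)
end set {} — state 1 not in

Answer: REJECT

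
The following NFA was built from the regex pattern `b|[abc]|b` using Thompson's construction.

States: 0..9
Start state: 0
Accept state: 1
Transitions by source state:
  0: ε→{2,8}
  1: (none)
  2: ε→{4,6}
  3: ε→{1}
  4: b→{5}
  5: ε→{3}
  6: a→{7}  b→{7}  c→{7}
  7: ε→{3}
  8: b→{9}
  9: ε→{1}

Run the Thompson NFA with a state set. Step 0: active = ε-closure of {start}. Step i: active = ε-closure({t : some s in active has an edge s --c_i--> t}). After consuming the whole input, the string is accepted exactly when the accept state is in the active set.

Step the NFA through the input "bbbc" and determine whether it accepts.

Answer: REJECT

Steps:
S₀ = ε-closure({0}) = {0,2,4,6,8}
'b' @ 1: {1,3,5,7,9}  (accept∈set)
'b' @ 2: {}  — dead — no transitions
rest 'bc' ignored (set empty)
after full input: {}  (accept=1 not in)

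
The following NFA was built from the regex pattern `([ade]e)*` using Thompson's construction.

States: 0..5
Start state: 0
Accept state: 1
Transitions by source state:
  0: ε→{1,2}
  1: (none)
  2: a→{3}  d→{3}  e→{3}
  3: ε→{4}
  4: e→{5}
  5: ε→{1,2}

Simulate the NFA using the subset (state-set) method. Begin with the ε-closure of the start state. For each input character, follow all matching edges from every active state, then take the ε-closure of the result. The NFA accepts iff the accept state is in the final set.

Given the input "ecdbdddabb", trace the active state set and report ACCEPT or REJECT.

Answer: REJECT

Steps:
initial (ε-close {0}): {0,1,2}
'e' @ 1: {3,4}
'c' @ 2: {}  — state set empty
rest 'dbdddabb' ignored (set empty)
end set {} — state 1 not in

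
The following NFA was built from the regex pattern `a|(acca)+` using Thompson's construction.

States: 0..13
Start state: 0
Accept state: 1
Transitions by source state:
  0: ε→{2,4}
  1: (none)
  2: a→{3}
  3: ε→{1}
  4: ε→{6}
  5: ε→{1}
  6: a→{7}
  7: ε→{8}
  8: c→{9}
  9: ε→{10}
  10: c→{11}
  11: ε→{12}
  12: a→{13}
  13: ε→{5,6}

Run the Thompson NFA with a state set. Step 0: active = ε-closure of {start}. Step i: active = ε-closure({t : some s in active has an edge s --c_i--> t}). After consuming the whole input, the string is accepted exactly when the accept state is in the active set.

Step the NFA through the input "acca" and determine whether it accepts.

S₀ = ε-closure({0}) = {0,2,4,6}
'a' @ 1: {1,3,7,8}  [accepting]
'c' @ 2: {9,10}
'c' @ 3: {11,12}
'a' @ 4: {1,5,6,13}  [accepting]
after full input: {1,5,6,13}  (accept=1 in)

Answer: ACCEPT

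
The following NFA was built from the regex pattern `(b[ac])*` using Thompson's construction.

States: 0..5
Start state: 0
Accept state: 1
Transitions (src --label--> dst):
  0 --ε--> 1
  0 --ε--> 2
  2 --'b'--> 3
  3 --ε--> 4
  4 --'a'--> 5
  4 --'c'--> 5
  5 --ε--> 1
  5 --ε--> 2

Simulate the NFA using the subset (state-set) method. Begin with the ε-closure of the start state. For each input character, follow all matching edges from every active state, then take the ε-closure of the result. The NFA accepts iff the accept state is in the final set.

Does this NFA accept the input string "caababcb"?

Answer: REJECT

Steps:
start: ε-closure({0}) = {0,1,2}
'c' @ 1: {}  — state set empty
rest 'aababcb' ignored (set empty)
after full input: {}  (accept=1 not in)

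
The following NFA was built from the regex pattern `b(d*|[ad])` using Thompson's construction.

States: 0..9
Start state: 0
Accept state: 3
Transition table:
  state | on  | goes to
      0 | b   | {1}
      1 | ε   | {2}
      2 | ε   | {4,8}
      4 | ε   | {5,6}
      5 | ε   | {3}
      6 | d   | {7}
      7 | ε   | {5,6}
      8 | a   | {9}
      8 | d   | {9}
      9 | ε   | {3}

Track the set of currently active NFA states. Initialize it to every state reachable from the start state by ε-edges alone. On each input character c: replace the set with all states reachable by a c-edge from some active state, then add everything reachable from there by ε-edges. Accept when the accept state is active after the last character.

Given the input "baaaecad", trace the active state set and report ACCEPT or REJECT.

Answer: REJECT

Trace:
S₀ = ε-closure({0}) = {0}
'b' @ 1: {1,2,3,4,5,6,8}  ✓accept
'a' @ 2: {3,9}  ✓accept
'a' @ 3: {}  — state set empty
rest 'aecad' ignored (set empty)
final: {}; accept 3 not in set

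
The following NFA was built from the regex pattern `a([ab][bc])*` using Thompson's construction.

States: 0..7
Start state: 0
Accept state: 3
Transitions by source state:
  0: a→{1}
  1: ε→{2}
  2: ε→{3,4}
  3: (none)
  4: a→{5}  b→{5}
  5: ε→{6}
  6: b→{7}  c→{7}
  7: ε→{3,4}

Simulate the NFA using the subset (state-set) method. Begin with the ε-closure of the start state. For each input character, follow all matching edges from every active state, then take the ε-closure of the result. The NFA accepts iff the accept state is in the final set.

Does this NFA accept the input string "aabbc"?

S₀ = ε-closure({0}) = {0}
'a' @ 1: {1,2,3,4}  (accept∈set)
'a' @ 2: {5,6}
'b' @ 3: {3,4,7}  (accept∈set)
'b' @ 4: {5,6}
'c' @ 5: {3,4,7}  (accept∈set)
end set {3,4,7} — state 3 in

Answer: ACCEPT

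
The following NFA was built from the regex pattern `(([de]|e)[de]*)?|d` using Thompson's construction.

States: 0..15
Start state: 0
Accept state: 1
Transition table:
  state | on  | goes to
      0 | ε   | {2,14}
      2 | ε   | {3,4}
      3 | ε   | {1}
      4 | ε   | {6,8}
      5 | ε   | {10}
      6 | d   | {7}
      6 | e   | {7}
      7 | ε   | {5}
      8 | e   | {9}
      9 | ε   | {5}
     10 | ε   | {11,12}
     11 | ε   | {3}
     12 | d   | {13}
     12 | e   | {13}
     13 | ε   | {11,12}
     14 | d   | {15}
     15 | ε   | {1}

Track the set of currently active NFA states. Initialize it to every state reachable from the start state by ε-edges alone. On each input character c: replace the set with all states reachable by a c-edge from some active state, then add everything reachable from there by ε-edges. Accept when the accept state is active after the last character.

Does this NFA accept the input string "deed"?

initial (ε-close {0}): {0,1,2,3,4,6,8,14}
'd' @ 1: {1,3,5,7,10,11,12,15}  (accept∈set)
'e' @ 2: {1,3,11,12,13}  (accept∈set)
'e' @ 3: {1,3,11,12,13}  (accept∈set)
'd' @ 4: {1,3,11,12,13}  (accept∈set)
after full input: {1,3,11,12,13}  (accept=1 in)

Answer: ACCEPT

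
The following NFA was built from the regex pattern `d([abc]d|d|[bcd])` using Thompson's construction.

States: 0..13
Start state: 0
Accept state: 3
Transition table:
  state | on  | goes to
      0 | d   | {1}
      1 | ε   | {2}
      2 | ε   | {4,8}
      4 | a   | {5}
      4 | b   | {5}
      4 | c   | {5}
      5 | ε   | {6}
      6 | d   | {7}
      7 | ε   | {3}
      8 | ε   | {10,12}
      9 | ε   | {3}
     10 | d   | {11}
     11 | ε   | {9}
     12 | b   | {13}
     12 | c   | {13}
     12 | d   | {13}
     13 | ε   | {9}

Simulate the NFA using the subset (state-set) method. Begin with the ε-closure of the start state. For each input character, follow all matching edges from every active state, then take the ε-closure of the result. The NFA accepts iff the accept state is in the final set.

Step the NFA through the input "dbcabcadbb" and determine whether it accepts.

Answer: REJECT

Steps:
start: ε-closure({0}) = {0}
'd' @ 1: {1,2,4,8,10,12}
'b' @ 2: {3,5,6,9,13}  [accepting]
'c' @ 3: {}  — dead — no transitions
rest 'abcadbb' ignored (set empty)
after full input: {}  (accept=3 not in)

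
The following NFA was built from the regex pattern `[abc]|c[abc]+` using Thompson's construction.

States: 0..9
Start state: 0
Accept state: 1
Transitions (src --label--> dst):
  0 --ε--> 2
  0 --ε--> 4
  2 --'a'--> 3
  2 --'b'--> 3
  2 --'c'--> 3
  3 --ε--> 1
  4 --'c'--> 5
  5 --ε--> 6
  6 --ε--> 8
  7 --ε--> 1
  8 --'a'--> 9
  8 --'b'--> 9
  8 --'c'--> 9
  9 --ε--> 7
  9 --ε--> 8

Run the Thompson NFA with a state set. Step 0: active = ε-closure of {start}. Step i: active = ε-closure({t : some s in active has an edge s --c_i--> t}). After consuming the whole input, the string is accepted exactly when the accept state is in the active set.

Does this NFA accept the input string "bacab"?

Answer: REJECT

Steps:
start: ε-closure({0}) = {0,2,4}
'b' @ 1: {1,3}  ✓accept
'a' @ 2: {}  — no active states
rest 'cab' ignored (set empty)
after full input: {}  (accept=1 not in)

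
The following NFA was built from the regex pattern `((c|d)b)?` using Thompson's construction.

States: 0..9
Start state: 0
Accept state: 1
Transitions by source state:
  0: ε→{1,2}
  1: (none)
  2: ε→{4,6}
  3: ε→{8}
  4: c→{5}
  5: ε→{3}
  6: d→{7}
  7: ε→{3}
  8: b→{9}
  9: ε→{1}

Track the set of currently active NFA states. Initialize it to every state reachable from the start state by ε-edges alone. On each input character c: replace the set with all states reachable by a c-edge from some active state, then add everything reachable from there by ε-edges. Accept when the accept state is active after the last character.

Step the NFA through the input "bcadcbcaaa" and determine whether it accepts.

start: ε-closure({0}) = {0,1,2,4,6}
'b' @ 1: {}  — no active states
rest 'cadcbcaaa' ignored (set empty)
end set {} — state 1 not in

Answer: REJECT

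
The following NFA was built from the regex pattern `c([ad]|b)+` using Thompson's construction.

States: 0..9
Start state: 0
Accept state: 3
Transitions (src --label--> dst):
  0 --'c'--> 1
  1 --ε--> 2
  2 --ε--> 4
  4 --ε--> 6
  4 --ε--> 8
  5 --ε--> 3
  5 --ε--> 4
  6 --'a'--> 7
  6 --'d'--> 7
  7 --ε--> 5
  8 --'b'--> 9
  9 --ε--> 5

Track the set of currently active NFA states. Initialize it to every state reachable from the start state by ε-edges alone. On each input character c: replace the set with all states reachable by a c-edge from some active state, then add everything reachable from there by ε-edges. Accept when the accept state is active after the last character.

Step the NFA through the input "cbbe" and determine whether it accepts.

Answer: REJECT

Derivation:
S₀ = ε-closure({0}) = {0}
'c' @ 1: {1,2,4,6,8}
'b' @ 2: {3,4,5,6,8,9}  ✓accept
'b' @ 3: {3,4,5,6,8,9}  ✓accept
'e' @ 4: {}  — dead — no transitions
end set {} — state 3 not in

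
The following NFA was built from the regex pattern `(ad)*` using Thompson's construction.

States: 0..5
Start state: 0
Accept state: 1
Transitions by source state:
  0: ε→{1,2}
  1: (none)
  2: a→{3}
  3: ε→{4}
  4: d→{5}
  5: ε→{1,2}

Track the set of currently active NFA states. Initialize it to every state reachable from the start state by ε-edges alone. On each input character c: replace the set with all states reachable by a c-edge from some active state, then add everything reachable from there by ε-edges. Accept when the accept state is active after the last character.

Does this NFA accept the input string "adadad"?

Answer: ACCEPT

Steps:
initial (ε-close {0}): {0,1,2}
'a' @ 1: {3,4}
'd' @ 2: {1,2,5}  ✓accept
'a' @ 3: {3,4}
'd' @ 4: {1,2,5}  ✓accept
'a' @ 5: {3,4}
'd' @ 6: {1,2,5}  ✓accept
final: {1,2,5}; accept 1 in set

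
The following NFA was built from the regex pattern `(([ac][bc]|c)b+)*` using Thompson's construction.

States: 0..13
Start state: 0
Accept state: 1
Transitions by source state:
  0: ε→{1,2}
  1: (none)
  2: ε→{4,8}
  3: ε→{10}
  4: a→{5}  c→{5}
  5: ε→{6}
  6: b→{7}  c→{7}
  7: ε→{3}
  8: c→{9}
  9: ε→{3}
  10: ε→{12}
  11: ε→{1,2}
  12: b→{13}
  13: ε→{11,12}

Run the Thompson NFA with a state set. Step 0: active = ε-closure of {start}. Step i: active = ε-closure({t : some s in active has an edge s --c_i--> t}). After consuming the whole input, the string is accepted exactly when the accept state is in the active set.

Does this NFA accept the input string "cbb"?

Answer: ACCEPT

Steps:
start: ε-closure({0}) = {0,1,2,4,8}
'c' @ 1: {3,5,6,9,10,12}
'b' @ 2: {1,2,3,4,7,8,10,11,12,13}  (accept∈set)
'b' @ 3: {1,2,4,8,11,12,13}  (accept∈set)
end set {1,2,4,8,11,12,13} — state 1 in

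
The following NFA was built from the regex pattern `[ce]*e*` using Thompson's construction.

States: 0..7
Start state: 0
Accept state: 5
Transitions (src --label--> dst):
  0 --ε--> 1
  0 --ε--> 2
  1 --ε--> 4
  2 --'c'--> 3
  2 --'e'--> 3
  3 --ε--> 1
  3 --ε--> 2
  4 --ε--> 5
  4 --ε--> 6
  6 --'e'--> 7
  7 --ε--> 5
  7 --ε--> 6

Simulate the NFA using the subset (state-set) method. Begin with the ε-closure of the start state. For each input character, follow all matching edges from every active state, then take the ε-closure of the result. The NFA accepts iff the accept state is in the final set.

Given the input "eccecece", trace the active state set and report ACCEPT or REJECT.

S₀ = ε-closure({0}) = {0,1,2,4,5,6}
'e' @ 1: {1,2,3,4,5,6,7}  (accept∈set)
'c' @ 2: {1,2,3,4,5,6}  (accept∈set)
'c' @ 3: {1,2,3,4,5,6}  (accept∈set)
'e' @ 4: {1,2,3,4,5,6,7}  (accept∈set)
'c' @ 5: {1,2,3,4,5,6}  (accept∈set)
'e' @ 6: {1,2,3,4,5,6,7}  (accept∈set)
'c' @ 7: {1,2,3,4,5,6}  (accept∈set)
'e' @ 8: {1,2,3,4,5,6,7}  (accept∈set)
after full input: {1,2,3,4,5,6,7}  (accept=5 in)

Answer: ACCEPT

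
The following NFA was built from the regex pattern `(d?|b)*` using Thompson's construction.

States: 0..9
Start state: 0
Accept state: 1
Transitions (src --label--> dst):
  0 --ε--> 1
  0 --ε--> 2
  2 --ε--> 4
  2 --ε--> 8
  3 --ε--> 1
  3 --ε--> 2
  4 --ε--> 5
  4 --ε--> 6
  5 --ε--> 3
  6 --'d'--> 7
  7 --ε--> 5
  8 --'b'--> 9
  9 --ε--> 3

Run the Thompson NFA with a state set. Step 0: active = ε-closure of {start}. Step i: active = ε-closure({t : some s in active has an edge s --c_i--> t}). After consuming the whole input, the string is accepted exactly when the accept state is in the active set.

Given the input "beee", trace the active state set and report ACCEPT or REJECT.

initial (ε-close {0}): {0,1,2,3,4,5,6,8}
'b' @ 1: {1,2,3,4,5,6,8,9}  ✓accept
'e' @ 2: {}  — no active states
rest 'ee' ignored (set empty)
end set {} — state 1 not in

Answer: REJECT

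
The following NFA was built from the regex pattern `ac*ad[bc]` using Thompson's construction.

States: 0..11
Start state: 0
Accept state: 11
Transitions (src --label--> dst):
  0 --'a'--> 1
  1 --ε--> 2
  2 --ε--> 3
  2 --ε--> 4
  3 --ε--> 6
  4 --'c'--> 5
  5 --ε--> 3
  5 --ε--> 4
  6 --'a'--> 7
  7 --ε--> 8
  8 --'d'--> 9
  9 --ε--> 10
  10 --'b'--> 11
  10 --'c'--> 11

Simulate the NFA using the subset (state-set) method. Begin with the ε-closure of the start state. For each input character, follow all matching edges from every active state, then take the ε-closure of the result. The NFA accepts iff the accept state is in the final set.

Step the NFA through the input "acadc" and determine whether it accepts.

Answer: ACCEPT

Derivation:
start: ε-closure({0}) = {0}
'a' @ 1: {1,2,3,4,6}
'c' @ 2: {3,4,5,6}
'a' @ 3: {7,8}
'd' @ 4: {9,10}
'c' @ 5: {11}  (accept∈set)
end set {11} — state 11 in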